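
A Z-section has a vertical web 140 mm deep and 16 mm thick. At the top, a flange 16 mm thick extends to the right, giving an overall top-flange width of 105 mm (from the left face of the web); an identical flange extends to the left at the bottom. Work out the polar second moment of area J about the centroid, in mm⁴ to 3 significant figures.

J ≈ 2.44 × 10⁷ mm⁴

Treat the section as a set of non-overlapping primitives; coordinates are from the bounding-box lower-left.
Web: 16 × 140, A = 2 240 mm², y = 70 mm, Ī = 3 658 667 mm⁴.
Top flange (beyond web): 89 × 16, A = 1 424 mm², y = 132 mm, Ī = 30 379 mm⁴.
Bottom flange (beyond web): 89 × 16, A = 1 424 mm², y = 8 mm, Ī = 30 379 mm⁴.
Centroid: ȳ = ΣA·y / ΣA = 70 mm.
Transfer each piece to the centroidal x-axis using Ī + A·d² with d = y − 70:
  web: d = 0 mm → contributes +3 658 667 mm⁴
  top flange (beyond web): d = 62 mm → contributes +5 504 235 mm⁴
  bottom flange (beyond web): d = -62 mm → contributes +5 504 235 mm⁴
Total I = 14 667 136 mm⁴.
For the y-axis: x̄ = 97 mm.
Repeating about the centroidal y-axis gives I_y = 9 777 504 mm⁴.
Polar second moment: J = I_x + I_y = 24 444 640 mm⁴.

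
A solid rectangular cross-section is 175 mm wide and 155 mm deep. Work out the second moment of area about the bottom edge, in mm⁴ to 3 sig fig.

I_base ≈ 2.17 × 10⁸ mm⁴

The section: 175 × 155, A = 27 125 mm², y = 77.5 mm, Ī = 54 306 510 mm⁴.
Transfer it to the base of the section using Ī + A·d² with d = y − 0:
  the section: d = 77.5 mm → contributes +217 226 042 mm⁴
Total I = 217 226 042 mm⁴.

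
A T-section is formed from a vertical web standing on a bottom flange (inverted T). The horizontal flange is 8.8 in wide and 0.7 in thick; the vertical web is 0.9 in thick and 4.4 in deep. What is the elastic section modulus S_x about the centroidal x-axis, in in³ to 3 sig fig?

S_x ≈ 5.95 in³

Break the section into simple shapes (no overlaps), measuring from the bottom-left corner of the bounding box.
Flange: 8.8 × 0.7, A = 6.16 in², y = 0.35 in, Ī = 0.25153 in⁴.
Web: 0.9 × 4.4, A = 3.96 in², y = 2.9 in, Ī = 6.3888 in⁴.
Centroid: ȳ = ΣA·y / ΣA = 1.3478 in.
Transfer each piece to the centroidal x-axis using Ī + A·d² with d = y − 1.3478:
  flange: d = -0.99783 in → contributes +6.3848 in⁴
  web: d = 1.5522 in → contributes +15.929 in⁴
Total I = 22.314 in⁴.
Extreme fibre distance c = 3.7522 in; S = I/c = 5.947 in³.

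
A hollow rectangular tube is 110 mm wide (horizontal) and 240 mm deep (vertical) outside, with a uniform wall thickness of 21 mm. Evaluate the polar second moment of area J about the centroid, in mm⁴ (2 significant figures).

J ≈ 1.0 × 10⁸ mm⁴

Treat the section as a set of non-overlapping primitives; coordinates are from the bounding-box lower-left.
Outer rectangle: 110 × 240, A = 26 400 mm², y = 120 mm, Ī = 126 720 000 mm⁴.
Inner void (subtracted): 68 × 198, A = 13 464 mm², y = 120 mm, Ī = 43 986 888 mm⁴.
By symmetry the centroid is at mid-height, ȳ = 120 mm.
All pieces are centred on the centroidal x-axis, so I = ΣĪ (holes subtracted) = 82 733 112 mm⁴.
Repeating about the centroidal y-axis gives I_y = 21 431 872 mm⁴.
Polar second moment: J = I_x + I_y = 104 164 984 mm⁴.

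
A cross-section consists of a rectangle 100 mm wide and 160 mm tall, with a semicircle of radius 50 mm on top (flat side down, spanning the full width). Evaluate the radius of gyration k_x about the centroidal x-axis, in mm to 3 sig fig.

Decompose the section into non-overlapping parts with the origin at the bottom-left of its bounding rectangle.
Rectangular body: 100 × 160, A = 16 000 mm², y = 80 mm, Ī = 34 133 333 mm⁴.
Semicircular cap: semicircle r = 50, A = 3 927 mm², y = 181.22 mm, Ī = 685 981 mm⁴.
Centroid: ȳ = ΣA·y / ΣA = 99.947 mm.
Transfer each piece to the centroidal x-axis using Ī + A·d² with d = y − 99.947:
  rectangular body: d = -19.947 mm → contributes +40 499 744 mm⁴
  semicircular cap: d = 81.273 mm → contributes +26 625 071 mm⁴
Total I = 67 124 815 mm⁴.
Radius of gyration: k = √(I/A) = √(67 124 815 / 19 927) = 58.039 mm.

k_x ≈ 58.0 mm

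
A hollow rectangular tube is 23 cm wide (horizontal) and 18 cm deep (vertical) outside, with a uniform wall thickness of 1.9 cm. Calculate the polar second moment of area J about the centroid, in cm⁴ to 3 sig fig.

Break the section into simple shapes (no overlaps), measuring from the bottom-left corner of the bounding box.
Outer rectangle: 23 × 18, A = 414 cm², y = 9 cm, Ī = 11 178 cm⁴.
Inner void (subtracted): 19.2 × 14.2, A = 272.64 cm², y = 9 cm, Ī = 4581.3 cm⁴.
By symmetry the centroid is at mid-height, ȳ = 9 cm.
All pieces are centred on the centroidal x-axis, so I = ΣĪ (holes subtracted) = 6596.7 cm⁴.
Repeating about the centroidal y-axis gives I_y = 9 875 cm⁴.
Polar second moment: J = I_x + I_y = 16 472 cm⁴.

J ≈ 1.65 × 10⁴ cm⁴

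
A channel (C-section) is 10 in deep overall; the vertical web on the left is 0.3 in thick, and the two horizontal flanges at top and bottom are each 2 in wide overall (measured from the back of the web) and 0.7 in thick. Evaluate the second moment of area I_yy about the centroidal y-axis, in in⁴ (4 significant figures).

Treat the section as a set of non-overlapping primitives; coordinates are from the bounding-box lower-left.
Web: 0.3 × 10, A = 3 in², x = 0.15 in, Ī = 0.0225 in⁴.
Top flange (beyond web): 1.7 × 0.7, A = 1.19 in², x = 1.15 in, Ī = 0.286592 in⁴.
Bottom flange (beyond web): 1.7 × 0.7, A = 1.19 in², x = 1.15 in, Ī = 0.286592 in⁴.
Centroid: x̄ = ΣA·x / ΣA = 0.592379 in.
Transfer each piece to the centroidal y-axis using Ī + A·d² with d = x − 0.592379:
  web: d = -0.442379 in → contributes +0.609598 in⁴
  top flange (beyond web): d = 0.557621 in → contributes +0.656611 in⁴
  bottom flange (beyond web): d = 0.557621 in → contributes +0.656611 in⁴
Total I = 1.92282 in⁴.

I_yy ≈ 1.923 in⁴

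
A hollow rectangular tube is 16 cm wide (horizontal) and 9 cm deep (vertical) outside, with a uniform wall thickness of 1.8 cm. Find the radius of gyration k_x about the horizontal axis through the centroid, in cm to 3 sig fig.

k_x ≈ 3.24 cm

Treat the section as a set of non-overlapping primitives; coordinates are from the bounding-box lower-left.
Outer rectangle: 16 × 9, A = 144 cm², y = 4.5 cm, Ī = 972 cm⁴.
Inner void (subtracted): 12.4 × 5.4, A = 66.96 cm², y = 4.5 cm, Ī = 162.71 cm⁴.
By symmetry the centroid is at mid-height, ȳ = 4.5 cm.
All pieces are centred on the horizontal axis through the centroid, so I = ΣĪ (holes subtracted) = 809.29 cm⁴.
Radius of gyration: k = √(I/A) = √(809.29 / 77.04) = 3.2411 cm.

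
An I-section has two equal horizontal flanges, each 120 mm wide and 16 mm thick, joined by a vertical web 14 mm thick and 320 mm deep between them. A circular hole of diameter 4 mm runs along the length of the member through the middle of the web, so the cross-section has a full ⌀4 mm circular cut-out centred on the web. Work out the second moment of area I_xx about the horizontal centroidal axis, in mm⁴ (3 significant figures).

Split into non-overlapping primitives; take the origin at the lower-left of the bounding box.
Bottom flange: 120 × 16, A = 1 920 mm², y = 8 mm, Ī = 40 960 mm⁴.
Web: 14 × 320, A = 4 480 mm², y = 176 mm, Ī = 38 229 333 mm⁴.
Top flange: 120 × 16, A = 1 920 mm², y = 344 mm, Ī = 40 960 mm⁴.
Hole (subtracted): ⌀4, A = 12.566 mm², y = 176 mm, Ī = 12.566 mm⁴.
By symmetry the centroid is at mid-height, ȳ = 176 mm.
Transfer each piece to the horizontal centroidal axis using Ī + A·d² with d = y − 176:
  bottom flange: d = -168 mm → contributes +54 231 040 mm⁴
  web: d = 0 mm → contributes +38 229 333 mm⁴
  top flange: d = 168 mm → contributes +54 231 040 mm⁴
  hole: d = 0 mm → contributes −12.566 mm⁴
Total I = 146 691 401 mm⁴.

I_xx ≈ 1.47 × 10⁸ mm⁴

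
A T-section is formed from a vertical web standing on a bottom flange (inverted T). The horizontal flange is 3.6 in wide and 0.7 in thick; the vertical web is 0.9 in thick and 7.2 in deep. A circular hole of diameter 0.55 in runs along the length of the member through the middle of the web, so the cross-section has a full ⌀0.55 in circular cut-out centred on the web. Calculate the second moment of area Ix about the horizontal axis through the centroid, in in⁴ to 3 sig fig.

Ix ≈ 56.1 in⁴

Decompose the section into non-overlapping parts with the origin at the bottom-left of its bounding rectangle.
Flange: 3.6 × 0.7, A = 2.52 in², y = 0.35 in, Ī = 0.1029 in⁴.
Web: 0.9 × 7.2, A = 6.48 in², y = 4.3 in, Ī = 27.994 in⁴.
Hole (subtracted): ⌀0.55, A = 0.23758 in², y = 4.3 in, Ī = 0.0044918 in⁴.
Centroid: ȳ = ΣA·y / ΣA = 3.164 in.
Transfer each piece to the horizontal axis through the centroid using Ī + A·d² with d = y − 3.164:
  flange: d = -2.814 in → contributes +20.058 in⁴
  web: d = 1.136 in → contributes +36.356 in⁴
  hole: d = 1.136 in → contributes −0.31109 in⁴
Total I = 56.103 in⁴.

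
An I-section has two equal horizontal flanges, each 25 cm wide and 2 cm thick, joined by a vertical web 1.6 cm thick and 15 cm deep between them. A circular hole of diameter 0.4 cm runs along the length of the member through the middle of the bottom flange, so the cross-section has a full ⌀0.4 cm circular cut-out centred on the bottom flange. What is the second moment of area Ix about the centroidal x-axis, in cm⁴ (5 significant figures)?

Decompose the section into non-overlapping parts with the origin at the bottom-left of its bounding rectangle.
Bottom flange: 25 × 2, A = 50 cm², y = 1 cm, Ī = 16.66667 cm⁴.
Web: 1.6 × 15, A = 24 cm², y = 9.5 cm, Ī = 450 cm⁴.
Top flange: 25 × 2, A = 50 cm², y = 18 cm, Ī = 16.66667 cm⁴.
Hole (subtracted): ⌀0.4, A = 0.1256637 cm², y = 1 cm, Ī = 0.001256637 cm⁴.
Centroid: ȳ = ΣA·y / ΣA = 9.508623 cm.
Transfer each piece to the centroidal x-axis using Ī + A·d² with d = y − 9.508623:
  bottom flange: d = -8.508623 cm → contributes +3636.5 cm⁴
  web: d = -0.008622783 cm → contributes +450.0018 cm⁴
  top flange: d = 8.491377 cm → contributes +3621.841 cm⁴
  hole: d = -8.508623 cm → contributes −9.098889 cm⁴
Total I = 7699.244 cm⁴.

Ix ≈ 7699.2 cm⁴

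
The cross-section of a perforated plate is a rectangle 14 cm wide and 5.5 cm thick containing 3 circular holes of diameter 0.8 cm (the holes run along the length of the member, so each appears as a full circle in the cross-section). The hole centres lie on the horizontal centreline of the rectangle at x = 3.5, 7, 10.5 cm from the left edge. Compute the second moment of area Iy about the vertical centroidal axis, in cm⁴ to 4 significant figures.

Split into non-overlapping primitives; take the origin at the lower-left of the bounding box.
Plate: 14 × 5.5, A = 77 cm², x = 7 cm, Ī = 1257.67 cm⁴.
Hole 1 (subtracted): ⌀0.8, A = 0.502655 cm², x = 3.5 cm, Ī = 0.0201062 cm⁴.
Hole 2 (subtracted): ⌀0.8, A = 0.502655 cm², x = 7 cm, Ī = 0.0201062 cm⁴.
Hole 3 (subtracted): ⌀0.8, A = 0.502655 cm², x = 10.5 cm, Ī = 0.0201062 cm⁴.
By symmetry the centroid is at mid-width, x̄ = 7 cm.
Transfer each piece to the vertical centroidal axis using Ī + A·d² with d = x − 7:
  plate: d = 0 cm → contributes +1257.67 cm⁴
  hole 1: d = -3.5 cm → contributes −6.17763 cm⁴
  hole 2: d = 0 cm → contributes −0.0201062 cm⁴
  hole 3: d = 3.5 cm → contributes −6.17763 cm⁴
Total I = 1245.29 cm⁴.

Iy ≈ 1245 cm⁴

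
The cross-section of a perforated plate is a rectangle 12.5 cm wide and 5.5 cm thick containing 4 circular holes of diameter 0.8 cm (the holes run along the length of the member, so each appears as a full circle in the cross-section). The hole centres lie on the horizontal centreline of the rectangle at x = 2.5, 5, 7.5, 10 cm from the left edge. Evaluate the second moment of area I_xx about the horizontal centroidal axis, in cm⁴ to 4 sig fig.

I_xx ≈ 173.2 cm⁴

Treat the section as a set of non-overlapping primitives; coordinates are from the bounding-box lower-left.
Plate: 12.5 × 5.5, A = 68.75 cm², y = 2.75 cm, Ī = 173.307 cm⁴.
Hole 1 (subtracted): ⌀0.8, A = 0.502655 cm², y = 2.75 cm, Ī = 0.0201062 cm⁴.
Hole 2 (subtracted): ⌀0.8, A = 0.502655 cm², y = 2.75 cm, Ī = 0.0201062 cm⁴.
Hole 3 (subtracted): ⌀0.8, A = 0.502655 cm², y = 2.75 cm, Ī = 0.0201062 cm⁴.
Hole 4 (subtracted): ⌀0.8, A = 0.502655 cm², y = 2.75 cm, Ī = 0.0201062 cm⁴.
By symmetry the centroid is at mid-height, ȳ = 2.75 cm.
All pieces are centred on the horizontal centroidal axis, so I = ΣĪ (holes subtracted) = 173.227 cm⁴.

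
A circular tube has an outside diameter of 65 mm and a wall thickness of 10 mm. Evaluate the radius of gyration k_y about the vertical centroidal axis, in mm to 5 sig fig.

Break the section into simple shapes (no overlaps), measuring from the bottom-left corner of the bounding box.
Outer circle: ⌀65, A = 3318.307 mm², x = 32.5 mm, Ī = 876240.5 mm⁴.
Bore (subtracted): ⌀45, A = 1590.431 mm², x = 32.5 mm, Ī = 201 289 mm⁴.
By symmetry the centroid is at mid-width, x̄ = 32.5 mm.
All pieces are centred on the vertical centroidal axis, so I = ΣĪ (holes subtracted) = 674951.5 mm⁴.
Radius of gyration: k = √(I/A) = √(674951.5 / 1727.876) = 19.76424 mm.

k_y ≈ 19.764 mm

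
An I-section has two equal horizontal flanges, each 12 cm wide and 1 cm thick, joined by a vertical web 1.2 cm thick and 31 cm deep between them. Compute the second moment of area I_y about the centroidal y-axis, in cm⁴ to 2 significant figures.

Split into non-overlapping primitives; take the origin at the lower-left of the bounding box.
Bottom flange: 12 × 1, A = 12 cm², x = 6 cm, Ī = 144 cm⁴.
Web: 1.2 × 31, A = 37.2 cm², x = 6 cm, Ī = 4.464 cm⁴.
Top flange: 12 × 1, A = 12 cm², x = 6 cm, Ī = 144 cm⁴.
By symmetry the centroid is at mid-width, x̄ = 6 cm.
All pieces are centred on the centroidal y-axis, so I = ΣĪ = 292.5 cm⁴.

I_y ≈ 290 cm⁴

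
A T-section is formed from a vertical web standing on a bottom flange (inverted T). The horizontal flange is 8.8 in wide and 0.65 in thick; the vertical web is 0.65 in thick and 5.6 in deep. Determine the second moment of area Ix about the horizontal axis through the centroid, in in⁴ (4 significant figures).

Ix ≈ 31.44 in⁴

Treat the section as a set of non-overlapping primitives; coordinates are from the bounding-box lower-left.
Flange: 8.8 × 0.65, A = 5.72 in², y = 0.325 in, Ī = 0.201392 in⁴.
Web: 0.65 × 5.6, A = 3.64 in², y = 3.45 in, Ī = 9.51253 in⁴.
Centroid: ȳ = ΣA·y / ΣA = 1.54028 in.
Transfer each piece to the horizontal axis through the centroid using Ī + A·d² with d = y − 1.54028:
  flange: d = -1.21528 in → contributes +8.64926 in⁴
  web: d = 1.90972 in → contributes +22.7878 in⁴
Total I = 31.437 in⁴.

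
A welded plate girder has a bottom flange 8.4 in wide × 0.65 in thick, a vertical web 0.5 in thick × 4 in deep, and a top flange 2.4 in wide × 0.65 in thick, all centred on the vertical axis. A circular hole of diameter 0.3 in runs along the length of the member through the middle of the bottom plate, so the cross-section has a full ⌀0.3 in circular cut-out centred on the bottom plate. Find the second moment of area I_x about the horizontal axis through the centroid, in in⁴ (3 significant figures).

I_x ≈ 31.6 in⁴

Treat the section as a set of non-overlapping primitives; coordinates are from the bounding-box lower-left.
Bottom plate: 8.4 × 0.65, A = 5.46 in², y = 0.325 in, Ī = 0.19224 in⁴.
Web plate: 0.5 × 4, A = 2 in², y = 2.65 in, Ī = 2.6667 in⁴.
Top plate: 2.4 × 0.65, A = 1.56 in², y = 4.975 in, Ī = 0.054925 in⁴.
Hole (subtracted): ⌀0.3, A = 0.070686 in², y = 0.325 in, Ī = 0.00039761 in⁴.
Centroid: ȳ = ΣA·y / ΣA = 1.6552 in.
Transfer each piece to the horizontal axis through the centroid using Ī + A·d² with d = y − 1.6552:
  bottom plate: d = -1.3302 in → contributes +9.8527 in⁴
  web plate: d = 0.99484 in → contributes +4.6461 in⁴
  top plate: d = 3.3198 in → contributes +17.248 in⁴
  hole: d = -1.3302 in → contributes −0.12546 in⁴
Total I = 31.622 in⁴.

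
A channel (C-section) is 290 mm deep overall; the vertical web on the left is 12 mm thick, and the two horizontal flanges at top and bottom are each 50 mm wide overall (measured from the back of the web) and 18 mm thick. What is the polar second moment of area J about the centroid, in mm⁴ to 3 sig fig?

Decompose the section into non-overlapping parts with the origin at the bottom-left of its bounding rectangle.
Web: 12 × 290, A = 3 480 mm², y = 145 mm, Ī = 24 389 000 mm⁴.
Top flange (beyond web): 38 × 18, A = 684 mm², y = 281 mm, Ī = 18 468 mm⁴.
Bottom flange (beyond web): 38 × 18, A = 684 mm², y = 9 mm, Ī = 18 468 mm⁴.
By symmetry the centroid is at mid-height, ȳ = 145 mm.
Transfer each piece to the centroidal x-axis using Ī + A·d² with d = y − 145:
  web: d = 0 mm → contributes +24 389 000 mm⁴
  top flange (beyond web): d = 136 mm → contributes +12 669 732 mm⁴
  bottom flange (beyond web): d = -136 mm → contributes +12 669 732 mm⁴
Total I = 49 728 464 mm⁴.
For the y-axis: x̄ = 13.054 mm.
Repeating about the centroidal y-axis gives I_y = 820 114 mm⁴.
Polar second moment: J = I_x + I_y = 50 548 578 mm⁴.

J ≈ 5.05 × 10⁷ mm⁴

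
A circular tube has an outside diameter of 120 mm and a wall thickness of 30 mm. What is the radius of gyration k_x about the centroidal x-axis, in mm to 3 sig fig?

Treat the section as a set of non-overlapping primitives; coordinates are from the bounding-box lower-left.
Outer circle: ⌀120, A = 11 310 mm², y = 60 mm, Ī = 10 178 760 mm⁴.
Bore (subtracted): ⌀60, A = 2827.4 mm², y = 60 mm, Ī = 636 173 mm⁴.
By symmetry the centroid is at mid-height, ȳ = 60 mm.
All pieces are centred on the centroidal x-axis, so I = ΣĪ (holes subtracted) = 9 542 588 mm⁴.
Radius of gyration: k = √(I/A) = √(9 542 588 / 8482.3) = 33.541 mm.

k_x ≈ 33.5 mm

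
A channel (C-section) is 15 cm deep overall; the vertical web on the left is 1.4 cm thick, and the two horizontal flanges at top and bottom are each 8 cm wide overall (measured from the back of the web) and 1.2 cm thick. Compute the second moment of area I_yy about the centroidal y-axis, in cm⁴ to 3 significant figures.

I_yy ≈ 205 cm⁴

Split into non-overlapping primitives; take the origin at the lower-left of the bounding box.
Web: 1.4 × 15, A = 21 cm², x = 0.7 cm, Ī = 3.43 cm⁴.
Top flange (beyond web): 6.6 × 1.2, A = 7.92 cm², x = 4.7 cm, Ī = 28.75 cm⁴.
Bottom flange (beyond web): 6.6 × 1.2, A = 7.92 cm², x = 4.7 cm, Ī = 28.75 cm⁴.
Centroid: x̄ = ΣA·x / ΣA = 2.4199 cm.
Transfer each piece to the centroidal y-axis using Ī + A·d² with d = x − 2.4199:
  web: d = -1.7199 cm → contributes +65.547 cm⁴
  top flange (beyond web): d = 2.2801 cm → contributes +69.926 cm⁴
  bottom flange (beyond web): d = 2.2801 cm → contributes +69.926 cm⁴
Total I = 205.4 cm⁴.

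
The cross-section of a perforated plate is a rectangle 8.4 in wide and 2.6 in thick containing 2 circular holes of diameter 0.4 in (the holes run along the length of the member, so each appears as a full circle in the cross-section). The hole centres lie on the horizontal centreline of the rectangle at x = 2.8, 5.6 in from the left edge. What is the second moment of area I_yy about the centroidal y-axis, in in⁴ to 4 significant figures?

I_yy ≈ 127.9 in⁴

Break the section into simple shapes (no overlaps), measuring from the bottom-left corner of the bounding box.
Plate: 8.4 × 2.6, A = 21.84 in², x = 4.2 in, Ī = 128.419 in⁴.
Hole 1 (subtracted): ⌀0.4, A = 0.125664 in², x = 2.8 in, Ī = 0.00125664 in⁴.
Hole 2 (subtracted): ⌀0.4, A = 0.125664 in², x = 5.6 in, Ī = 0.00125664 in⁴.
By symmetry the centroid is at mid-width, x̄ = 4.2 in.
Transfer each piece to the centroidal y-axis using Ī + A·d² with d = x − 4.2:
  plate: d = 0 in → contributes +128.419 in⁴
  hole 1: d = -1.4 in → contributes −0.247558 in⁴
  hole 2: d = 1.4 in → contributes −0.247558 in⁴
Total I = 127.924 in⁴.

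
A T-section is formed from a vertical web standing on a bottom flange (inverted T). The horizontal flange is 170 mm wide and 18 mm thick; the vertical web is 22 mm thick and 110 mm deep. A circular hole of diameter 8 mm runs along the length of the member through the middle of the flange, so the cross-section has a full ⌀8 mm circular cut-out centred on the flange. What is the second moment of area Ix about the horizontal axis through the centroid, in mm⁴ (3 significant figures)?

Treat the section as a set of non-overlapping primitives; coordinates are from the bounding-box lower-left.
Flange: 170 × 18, A = 3 060 mm², y = 9 mm, Ī = 82 620 mm⁴.
Web: 22 × 110, A = 2 420 mm², y = 73 mm, Ī = 2 440 167 mm⁴.
Hole (subtracted): ⌀8, A = 50.265 mm², y = 9 mm, Ī = 201.06 mm⁴.
Centroid: ȳ = ΣA·y / ΣA = 37.524 mm.
Transfer each piece to the horizontal axis through the centroid using Ī + A·d² with d = y − 37.524:
  flange: d = -28.524 mm → contributes +2 572 365 mm⁴
  web: d = 35.476 mm → contributes +5 485 778 mm⁴
  hole: d = -28.524 mm → contributes −41 099 mm⁴
Total I = 8 017 044 mm⁴.

Ix ≈ 8.02 × 10⁶ mm⁴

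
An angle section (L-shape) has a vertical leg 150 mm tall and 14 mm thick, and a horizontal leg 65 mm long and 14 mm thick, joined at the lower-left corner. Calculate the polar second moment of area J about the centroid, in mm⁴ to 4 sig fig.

J ≈ 7.165 × 10⁶ mm⁴

Treat the section as a set of non-overlapping primitives; coordinates are from the bounding-box lower-left.
Vertical leg: 14 × 150, A = 2 100 mm², y = 75 mm, Ī = 3 937 500 mm⁴.
Horizontal leg (remainder): 51 × 14, A = 714 mm², y = 7 mm, Ī = 11 662 mm⁴.
Centroid: ȳ = ΣA·y / ΣA = 57.7463 mm.
Transfer each piece to the centroidal x-axis using Ī + A·d² with d = y − 57.7463:
  vertical leg: d = 17.2537 mm → contributes +4 562 652 mm⁴
  horizontal leg (remainder): d = -50.7463 mm → contributes +1 850 343 mm⁴
Total I = 6 412 995 mm⁴.
For the y-axis: x̄ = 15.2463 mm.
Repeating about the centroidal y-axis gives I_y = 751 867 mm⁴.
Polar second moment: J = I_x + I_y = 7 164 862 mm⁴.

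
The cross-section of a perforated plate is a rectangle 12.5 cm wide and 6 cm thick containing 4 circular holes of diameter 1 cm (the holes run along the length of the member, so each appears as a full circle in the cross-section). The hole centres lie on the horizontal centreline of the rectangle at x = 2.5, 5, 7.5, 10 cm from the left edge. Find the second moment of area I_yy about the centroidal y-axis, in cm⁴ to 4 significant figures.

I_yy ≈ 951.8 cm⁴

Split into non-overlapping primitives; take the origin at the lower-left of the bounding box.
Plate: 12.5 × 6, A = 75 cm², x = 6.25 cm, Ī = 976.563 cm⁴.
Hole 1 (subtracted): ⌀1, A = 0.785398 cm², x = 2.5 cm, Ī = 0.0490874 cm⁴.
Hole 2 (subtracted): ⌀1, A = 0.785398 cm², x = 5 cm, Ī = 0.0490874 cm⁴.
Hole 3 (subtracted): ⌀1, A = 0.785398 cm², x = 7.5 cm, Ī = 0.0490874 cm⁴.
Hole 4 (subtracted): ⌀1, A = 0.785398 cm², x = 10 cm, Ī = 0.0490874 cm⁴.
By symmetry the centroid is at mid-width, x̄ = 6.25 cm.
Transfer each piece to the centroidal y-axis using Ī + A·d² with d = x − 6.25:
  plate: d = 0 cm → contributes +976.563 cm⁴
  hole 1: d = -3.75 cm → contributes −11.0937 cm⁴
  hole 2: d = -1.25 cm → contributes −1.27627 cm⁴
  hole 3: d = 1.25 cm → contributes −1.27627 cm⁴
  hole 4: d = 3.75 cm → contributes −11.0937 cm⁴
Total I = 951.822 cm⁴.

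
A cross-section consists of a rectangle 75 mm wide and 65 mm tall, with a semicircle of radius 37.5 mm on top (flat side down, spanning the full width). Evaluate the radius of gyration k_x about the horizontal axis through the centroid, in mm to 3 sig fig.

Break the section into simple shapes (no overlaps), measuring from the bottom-left corner of the bounding box.
Rectangular body: 75 × 65, A = 4 875 mm², y = 32.5 mm, Ī = 1 716 406 mm⁴.
Semicircular cap: semicircle r = 37.5, A = 2208.9 mm², y = 80.915 mm, Ī = 217 049 mm⁴.
Centroid: ȳ = ΣA·y / ΣA = 47.597 mm.
Transfer each piece to the horizontal axis through the centroid using Ī + A·d² with d = y − 47.597:
  rectangular body: d = -15.097 mm → contributes +2 827 522 mm⁴
  semicircular cap: d = 33.318 mm → contributes +2 669 224 mm⁴
Total I = 5 496 747 mm⁴.
Radius of gyration: k = √(I/A) = √(5 496 747 / 7083.9) = 27.856 mm.

k_x ≈ 27.9 mm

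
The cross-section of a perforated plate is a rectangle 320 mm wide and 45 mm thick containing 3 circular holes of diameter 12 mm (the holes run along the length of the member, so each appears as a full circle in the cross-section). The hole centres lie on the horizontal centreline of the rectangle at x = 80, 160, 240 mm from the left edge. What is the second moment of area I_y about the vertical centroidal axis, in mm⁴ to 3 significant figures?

Decompose the section into non-overlapping parts with the origin at the bottom-left of its bounding rectangle.
Plate: 320 × 45, A = 14 400 mm², x = 160 mm, Ī = 122 880 000 mm⁴.
Hole 1 (subtracted): ⌀12, A = 113.1 mm², x = 80 mm, Ī = 1017.9 mm⁴.
Hole 2 (subtracted): ⌀12, A = 113.1 mm², x = 160 mm, Ī = 1017.9 mm⁴.
Hole 3 (subtracted): ⌀12, A = 113.1 mm², x = 240 mm, Ī = 1017.9 mm⁴.
By symmetry the centroid is at mid-width, x̄ = 160 mm.
Transfer each piece to the vertical centroidal axis using Ī + A·d² with d = x − 160:
  plate: d = 0 mm → contributes +122 880 000 mm⁴
  hole 1: d = -80 mm → contributes −724 841 mm⁴
  hole 2: d = 0 mm → contributes −1017.9 mm⁴
  hole 3: d = 80 mm → contributes −724 841 mm⁴
Total I = 121 429 300 mm⁴.

I_y ≈ 1.21 × 10⁸ mm⁴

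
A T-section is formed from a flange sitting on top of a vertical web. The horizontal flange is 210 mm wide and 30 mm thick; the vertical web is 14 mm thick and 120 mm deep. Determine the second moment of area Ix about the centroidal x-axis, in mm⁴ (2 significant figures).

Decompose the section into non-overlapping parts with the origin at the bottom-left of its bounding rectangle.
Flange: 210 × 30, A = 6 300 mm², y = 135 mm, Ī = 472 500 mm⁴.
Web: 14 × 120, A = 1 680 mm², y = 60 mm, Ī = 2 016 000 mm⁴.
Centroid: ȳ = ΣA·y / ΣA = 119.2 mm.
Transfer each piece to the centroidal x-axis using Ī + A·d² with d = y − 119.2:
  flange: d = 15.79 mm → contributes +2 043 137 mm⁴
  web: d = -59.21 mm → contributes +7 905 889 mm⁴
Total I = 9 949 026 mm⁴.

Ix ≈ 9.9 × 10⁶ mm⁴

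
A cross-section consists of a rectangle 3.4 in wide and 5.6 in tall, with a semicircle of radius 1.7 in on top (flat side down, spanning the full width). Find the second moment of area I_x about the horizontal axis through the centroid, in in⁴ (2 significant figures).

Decompose the section into non-overlapping parts with the origin at the bottom-left of its bounding rectangle.
Rectangular body: 3.4 × 5.6, A = 19.04 in², y = 2.8 in, Ī = 49.76 in⁴.
Semicircular cap: semicircle r = 1.7, A = 4.54 in², y = 6.322 in, Ī = 0.9167 in⁴.
Centroid: ȳ = ΣA·y / ΣA = 3.478 in.
Transfer each piece to the horizontal axis through the centroid using Ī + A·d² with d = y − 3.478:
  rectangular body: d = -0.678 in → contributes +58.51 in⁴
  semicircular cap: d = 2.844 in → contributes +37.62 in⁴
Total I = 96.13 in⁴.

I_x ≈ 96 in⁴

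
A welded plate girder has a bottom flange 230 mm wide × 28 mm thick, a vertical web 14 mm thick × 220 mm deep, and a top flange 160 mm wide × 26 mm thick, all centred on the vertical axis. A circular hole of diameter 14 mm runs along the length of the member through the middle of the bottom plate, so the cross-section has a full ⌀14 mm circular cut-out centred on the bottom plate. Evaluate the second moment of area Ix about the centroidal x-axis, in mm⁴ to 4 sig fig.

Break the section into simple shapes (no overlaps), measuring from the bottom-left corner of the bounding box.
Bottom plate: 230 × 28, A = 6 440 mm², y = 14 mm, Ī = 420 747 mm⁴.
Web plate: 14 × 220, A = 3 080 mm², y = 138 mm, Ī = 12 422 667 mm⁴.
Top plate: 160 × 26, A = 4 160 mm², y = 261 mm, Ī = 234 347 mm⁴.
Hole (subtracted): ⌀14, A = 153.938 mm², y = 14 mm, Ī = 1885.74 mm⁴.
Centroid: ȳ = ΣA·y / ΣA = 118.202 mm.
Transfer each piece to the centroidal x-axis using Ī + A·d² with d = y − 118.202:
  bottom plate: d = -104.202 mm → contributes +70 346 364 mm⁴
  web plate: d = 19.7982 mm → contributes +13 629 930 mm⁴
  top plate: d = 142.798 mm → contributes +85 062 263 mm⁴
  hole: d = -104.202 mm → contributes −1 673 347 mm⁴
Total I = 167 365 210 mm⁴.

Ix ≈ 1.674 × 10⁸ mm⁴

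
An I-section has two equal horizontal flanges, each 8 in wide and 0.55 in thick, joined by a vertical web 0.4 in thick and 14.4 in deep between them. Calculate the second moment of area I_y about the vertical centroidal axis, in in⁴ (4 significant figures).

Split into non-overlapping primitives; take the origin at the lower-left of the bounding box.
Bottom flange: 8 × 0.55, A = 4.4 in², x = 4 in, Ī = 23.4667 in⁴.
Web: 0.4 × 14.4, A = 5.76 in², x = 4 in, Ī = 0.0768 in⁴.
Top flange: 8 × 0.55, A = 4.4 in², x = 4 in, Ī = 23.4667 in⁴.
By symmetry the centroid is at mid-width, x̄ = 4 in.
All pieces are centred on the vertical centroidal axis, so I = ΣĪ = 47.0101 in⁴.

I_y ≈ 47.01 in⁴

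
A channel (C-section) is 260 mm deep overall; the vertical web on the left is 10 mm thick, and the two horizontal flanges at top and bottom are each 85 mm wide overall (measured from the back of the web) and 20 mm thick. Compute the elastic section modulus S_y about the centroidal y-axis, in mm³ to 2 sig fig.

S_y ≈ 6.9 × 10⁴ mm³

Decompose the section into non-overlapping parts with the origin at the bottom-left of its bounding rectangle.
Web: 10 × 260, A = 2 600 mm², x = 5 mm, Ī = 21 667 mm⁴.
Top flange (beyond web): 75 × 20, A = 1 500 mm², x = 47.5 mm, Ī = 703 125 mm⁴.
Bottom flange (beyond web): 75 × 20, A = 1 500 mm², x = 47.5 mm, Ī = 703 125 mm⁴.
Centroid: x̄ = ΣA·x / ΣA = 27.77 mm.
Transfer each piece to the centroidal y-axis using Ī + A·d² with d = x − 27.77:
  web: d = -22.77 mm → contributes +1 369 442 mm⁴
  top flange (beyond web): d = 19.73 mm → contributes +1 287 161 mm⁴
  bottom flange (beyond web): d = 19.73 mm → contributes +1 287 161 mm⁴
Total I = 3 943 765 mm⁴.
Extreme fibre distance c = 57.23 mm; S = I/c = 68 908 mm³.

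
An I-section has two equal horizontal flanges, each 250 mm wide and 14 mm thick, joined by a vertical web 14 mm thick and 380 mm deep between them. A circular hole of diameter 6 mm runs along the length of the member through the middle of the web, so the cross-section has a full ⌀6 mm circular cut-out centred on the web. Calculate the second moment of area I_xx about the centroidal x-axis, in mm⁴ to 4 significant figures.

Treat the section as a set of non-overlapping primitives; coordinates are from the bounding-box lower-left.
Bottom flange: 250 × 14, A = 3 500 mm², y = 7 mm, Ī = 57166.7 mm⁴.
Web: 14 × 380, A = 5 320 mm², y = 204 mm, Ī = 64 017 333 mm⁴.
Top flange: 250 × 14, A = 3 500 mm², y = 401 mm, Ī = 57166.7 mm⁴.
Hole (subtracted): ⌀6, A = 28.2743 mm², y = 204 mm, Ī = 63.6173 mm⁴.
By symmetry the centroid is at mid-height, ȳ = 204 mm.
Transfer each piece to the centroidal x-axis using Ī + A·d² with d = y − 204:
  bottom flange: d = -197 mm → contributes +135 888 667 mm⁴
  web: d = 0 mm → contributes +64 017 333 mm⁴
  top flange: d = 197 mm → contributes +135 888 667 mm⁴
  hole: d = 0 mm → contributes −63.6173 mm⁴
Total I = 335 794 603 mm⁴.

I_xx ≈ 3.358 × 10⁸ mm⁴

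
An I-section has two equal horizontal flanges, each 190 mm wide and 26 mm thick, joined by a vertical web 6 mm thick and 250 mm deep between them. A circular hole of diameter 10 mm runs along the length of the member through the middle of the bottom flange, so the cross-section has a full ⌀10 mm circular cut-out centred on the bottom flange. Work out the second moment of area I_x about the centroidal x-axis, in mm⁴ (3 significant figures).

I_x ≈ 1.95 × 10⁸ mm⁴

Break the section into simple shapes (no overlaps), measuring from the bottom-left corner of the bounding box.
Bottom flange: 190 × 26, A = 4 940 mm², y = 13 mm, Ī = 278 287 mm⁴.
Web: 6 × 250, A = 1 500 mm², y = 151 mm, Ī = 7 812 500 mm⁴.
Top flange: 190 × 26, A = 4 940 mm², y = 289 mm, Ī = 278 287 mm⁴.
Hole (subtracted): ⌀10, A = 78.54 mm², y = 13 mm, Ī = 490.87 mm⁴.
Centroid: ȳ = ΣA·y / ΣA = 151.96 mm.
Transfer each piece to the centroidal x-axis using Ī + A·d² with d = y − 151.96:
  bottom flange: d = -138.96 mm → contributes +95 667 777 mm⁴
  web: d = -0.95903 mm → contributes +7 813 880 mm⁴
  top flange: d = 137.04 mm → contributes +93 052 604 mm⁴
  hole: d = -138.96 mm → contributes −1 517 064 mm⁴
Total I = 195 017 196 mm⁴.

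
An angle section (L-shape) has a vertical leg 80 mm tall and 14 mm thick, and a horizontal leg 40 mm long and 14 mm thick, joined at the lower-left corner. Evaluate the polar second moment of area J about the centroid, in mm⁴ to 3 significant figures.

Break the section into simple shapes (no overlaps), measuring from the bottom-left corner of the bounding box.
Vertical leg: 14 × 80, A = 1 120 mm², y = 40 mm, Ī = 597 333 mm⁴.
Horizontal leg (remainder): 26 × 14, A = 364 mm², y = 7 mm, Ī = 5945.3 mm⁴.
Centroid: ȳ = ΣA·y / ΣA = 31.906 mm.
Transfer each piece to the centroidal x-axis using Ī + A·d² with d = y − 31.906:
  vertical leg: d = 8.0943 mm → contributes +670 714 mm⁴
  horizontal leg (remainder): d = -24.906 mm → contributes +231 732 mm⁴
Total I = 902 445 mm⁴.
For the y-axis: x̄ = 11.906 mm.
Repeating about the centroidal y-axis gives I_y = 148 685 mm⁴.
Polar second moment: J = I_x + I_y = 1 051 131 mm⁴.

J ≈ 1.05 × 10⁶ mm⁴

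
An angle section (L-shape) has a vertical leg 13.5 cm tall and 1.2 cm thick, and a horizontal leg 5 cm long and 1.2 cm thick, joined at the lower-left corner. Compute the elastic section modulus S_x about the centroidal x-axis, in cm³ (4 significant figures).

Split into non-overlapping primitives; take the origin at the lower-left of the bounding box.
Vertical leg: 1.2 × 13.5, A = 16.2 cm², y = 6.75 cm, Ī = 246.038 cm⁴.
Horizontal leg (remainder): 3.8 × 1.2, A = 4.56 cm², y = 0.6 cm, Ī = 0.5472 cm⁴.
Centroid: ȳ = ΣA·y / ΣA = 5.39913 cm.
Transfer each piece to the centroidal x-axis using Ī + A·d² with d = y − 5.39913:
  vertical leg: d = 1.35087 cm → contributes +275.6 cm⁴
  horizontal leg (remainder): d = -4.79913 cm → contributes +105.572 cm⁴
Total I = 381.172 cm⁴.
Extreme fibre distance c = 8.10087 cm; S = I/c = 47.0532 cm³.

S_x ≈ 47.05 cm³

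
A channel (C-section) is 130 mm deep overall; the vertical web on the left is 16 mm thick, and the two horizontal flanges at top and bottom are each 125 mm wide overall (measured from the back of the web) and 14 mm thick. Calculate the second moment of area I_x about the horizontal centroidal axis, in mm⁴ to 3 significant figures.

Decompose the section into non-overlapping parts with the origin at the bottom-left of its bounding rectangle.
Web: 16 × 130, A = 2 080 mm², y = 65 mm, Ī = 2 929 333 mm⁴.
Top flange (beyond web): 109 × 14, A = 1 526 mm², y = 123 mm, Ī = 24 925 mm⁴.
Bottom flange (beyond web): 109 × 14, A = 1 526 mm², y = 7 mm, Ī = 24 925 mm⁴.
By symmetry the centroid is at mid-height, ȳ = 65 mm.
Transfer each piece to the horizontal centroidal axis using Ī + A·d² with d = y − 65:
  web: d = 0 mm → contributes +2 929 333 mm⁴
  top flange (beyond web): d = 58 mm → contributes +5 158 389 mm⁴
  bottom flange (beyond web): d = -58 mm → contributes +5 158 389 mm⁴
Total I = 13 246 111 mm⁴.

I_x ≈ 1.32 × 10⁷ mm⁴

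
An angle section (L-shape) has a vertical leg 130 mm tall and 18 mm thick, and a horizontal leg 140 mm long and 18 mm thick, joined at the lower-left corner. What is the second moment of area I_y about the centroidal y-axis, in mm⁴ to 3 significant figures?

Decompose the section into non-overlapping parts with the origin at the bottom-left of its bounding rectangle.
Vertical leg: 18 × 130, A = 2 340 mm², x = 9 mm, Ī = 63 180 mm⁴.
Horizontal leg (remainder): 122 × 18, A = 2 196 mm², x = 79 mm, Ī = 2 723 772 mm⁴.
Centroid: x̄ = ΣA·x / ΣA = 42.889 mm.
Transfer each piece to the centroidal y-axis using Ī + A·d² with d = x − 42.889:
  vertical leg: d = -33.889 mm → contributes +2 750 569 mm⁴
  horizontal leg (remainder): d = 36.111 mm → contributes +5 587 383 mm⁴
Total I = 8 337 952 mm⁴.

I_y ≈ 8.34 × 10⁶ mm⁴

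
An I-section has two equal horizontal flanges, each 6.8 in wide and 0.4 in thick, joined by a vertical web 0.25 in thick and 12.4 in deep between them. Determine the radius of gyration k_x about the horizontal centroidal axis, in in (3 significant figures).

k_x ≈ 5.55 in

Treat the section as a set of non-overlapping primitives; coordinates are from the bounding-box lower-left.
Bottom flange: 6.8 × 0.4, A = 2.72 in², y = 0.2 in, Ī = 0.036267 in⁴.
Web: 0.25 × 12.4, A = 3.1 in², y = 6.6 in, Ī = 39.721 in⁴.
Top flange: 6.8 × 0.4, A = 2.72 in², y = 13 in, Ī = 0.036267 in⁴.
By symmetry the centroid is at mid-height, ȳ = 6.6 in.
Transfer each piece to the horizontal centroidal axis using Ī + A·d² with d = y − 6.6:
  bottom flange: d = -6.4 in → contributes +111.45 in⁴
  web: d = 0 in → contributes +39.721 in⁴
  top flange: d = 6.4 in → contributes +111.45 in⁴
Total I = 262.62 in⁴.
Radius of gyration: k = √(I/A) = √(262.62 / 8.54) = 5.5454 in.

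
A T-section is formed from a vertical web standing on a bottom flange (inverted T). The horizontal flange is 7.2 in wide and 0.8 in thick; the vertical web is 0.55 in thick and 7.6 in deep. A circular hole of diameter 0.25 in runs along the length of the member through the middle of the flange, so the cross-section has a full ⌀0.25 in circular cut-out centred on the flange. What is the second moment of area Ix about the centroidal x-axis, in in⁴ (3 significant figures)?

Ix ≈ 63.0 in⁴

Decompose the section into non-overlapping parts with the origin at the bottom-left of its bounding rectangle.
Flange: 7.2 × 0.8, A = 5.76 in², y = 0.4 in, Ī = 0.3072 in⁴.
Web: 0.55 × 7.6, A = 4.18 in², y = 4.6 in, Ī = 20.12 in⁴.
Hole (subtracted): ⌀0.25, A = 0.049087 in², y = 0.4 in, Ī = 0.00019175 in⁴.
Centroid: ȳ = ΣA·y / ΣA = 2.175 in.
Transfer each piece to the centroidal x-axis using Ī + A·d² with d = y − 2.175:
  flange: d = -1.775 in → contributes +18.454 in⁴
  web: d = 2.425 in → contributes +44.702 in⁴
  hole: d = -1.775 in → contributes −0.15484 in⁴
Total I = 63.001 in⁴.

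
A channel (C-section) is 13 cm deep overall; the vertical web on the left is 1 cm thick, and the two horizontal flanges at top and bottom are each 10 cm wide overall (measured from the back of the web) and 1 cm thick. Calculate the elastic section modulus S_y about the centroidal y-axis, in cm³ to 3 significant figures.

S_y ≈ 47.2 cm³

Treat the section as a set of non-overlapping primitives; coordinates are from the bounding-box lower-left.
Web: 1 × 13, A = 13 cm², x = 0.5 cm, Ī = 1.0833 cm⁴.
Top flange (beyond web): 9 × 1, A = 9 cm², x = 5.5 cm, Ī = 60.75 cm⁴.
Bottom flange (beyond web): 9 × 1, A = 9 cm², x = 5.5 cm, Ī = 60.75 cm⁴.
Centroid: x̄ = ΣA·x / ΣA = 3.4032 cm.
Transfer each piece to the centroidal y-axis using Ī + A·d² with d = x − 3.4032:
  web: d = -2.9032 cm → contributes +110.66 cm⁴
  top flange (beyond web): d = 2.0968 cm → contributes +100.32 cm⁴
  bottom flange (beyond web): d = 2.0968 cm → contributes +100.32 cm⁴
Total I = 311.29 cm⁴.
Extreme fibre distance c = 6.5968 cm; S = I/c = 47.189 cm³.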